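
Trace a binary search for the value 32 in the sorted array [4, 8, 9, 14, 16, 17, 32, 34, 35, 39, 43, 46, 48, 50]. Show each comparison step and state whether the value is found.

Binary search for 32 in [4, 8, 9, 14, 16, 17, 32, 34, 35, 39, 43, 46, 48, 50]:

lo=0, hi=13, mid=6, arr[mid]=32 -> Found target at index 6!

Binary search finds 32 at index 6 after 1 comparisons. The search repeatedly halves the search space by comparing with the middle element.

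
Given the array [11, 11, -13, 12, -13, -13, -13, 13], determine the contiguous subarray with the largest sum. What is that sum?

Using Kadane's algorithm on [11, 11, -13, 12, -13, -13, -13, 13]:

Scanning through the array:
Position 1 (value 11): max_ending_here = 22, max_so_far = 22
Position 2 (value -13): max_ending_here = 9, max_so_far = 22
Position 3 (value 12): max_ending_here = 21, max_so_far = 22
Position 4 (value -13): max_ending_here = 8, max_so_far = 22
Position 5 (value -13): max_ending_here = -5, max_so_far = 22
Position 6 (value -13): max_ending_here = -13, max_so_far = 22
Position 7 (value 13): max_ending_here = 13, max_so_far = 22

Maximum subarray: [11, 11]
Maximum sum: 22

The maximum subarray is [11, 11] with sum 22. This subarray runs from index 0 to index 1.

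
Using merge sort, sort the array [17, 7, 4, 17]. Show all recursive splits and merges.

Merge sort trace:

Split: [17, 7, 4, 17] -> [17, 7] and [4, 17]
  Split: [17, 7] -> [17] and [7]
  Merge: [17] + [7] -> [7, 17]
  Split: [4, 17] -> [4] and [17]
  Merge: [4] + [17] -> [4, 17]
Merge: [7, 17] + [4, 17] -> [4, 7, 17, 17]

Final sorted array: [4, 7, 17, 17]

The merge sort proceeds by recursively splitting the array and merging sorted halves.
After all merges, the sorted array is [4, 7, 17, 17].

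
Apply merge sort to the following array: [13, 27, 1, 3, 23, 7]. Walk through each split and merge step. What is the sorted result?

Merge sort trace:

Split: [13, 27, 1, 3, 23, 7] -> [13, 27, 1] and [3, 23, 7]
  Split: [13, 27, 1] -> [13] and [27, 1]
    Split: [27, 1] -> [27] and [1]
    Merge: [27] + [1] -> [1, 27]
  Merge: [13] + [1, 27] -> [1, 13, 27]
  Split: [3, 23, 7] -> [3] and [23, 7]
    Split: [23, 7] -> [23] and [7]
    Merge: [23] + [7] -> [7, 23]
  Merge: [3] + [7, 23] -> [3, 7, 23]
Merge: [1, 13, 27] + [3, 7, 23] -> [1, 3, 7, 13, 23, 27]

Final sorted array: [1, 3, 7, 13, 23, 27]

The merge sort proceeds by recursively splitting the array and merging sorted halves.
After all merges, the sorted array is [1, 3, 7, 13, 23, 27].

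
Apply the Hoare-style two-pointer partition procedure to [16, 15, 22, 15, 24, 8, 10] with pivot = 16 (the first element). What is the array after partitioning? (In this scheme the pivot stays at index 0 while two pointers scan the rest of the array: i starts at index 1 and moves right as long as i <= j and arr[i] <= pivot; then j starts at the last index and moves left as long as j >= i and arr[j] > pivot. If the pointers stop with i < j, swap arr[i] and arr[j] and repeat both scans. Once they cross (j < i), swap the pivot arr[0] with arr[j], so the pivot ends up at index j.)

Hoare-style two-pointer partition with pivot = 16:

Initial array: [16, 15, 22, 15, 24, 8, 10]

Pointers start at i = 1, j = 6.
i stops at index 2 (arr[2]=22 > 16), j stops at index 6 (arr[6]=10 <= 16): swap arr[2] and arr[6], array becomes [16, 15, 10, 15, 24, 8, 22]
i stops at index 4 (arr[4]=24 > 16), j stops at index 5 (arr[5]=8 <= 16): swap arr[4] and arr[5], array becomes [16, 15, 10, 15, 8, 24, 22]
i ends at 5, j ends at 4: the pointers have crossed (j < i), so scanning stops.

Swap pivot arr[0] with arr[4] to place pivot at position 4: [8, 15, 10, 15, 16, 24, 22]
Pivot position: 4

After partitioning with pivot 16, the array becomes [8, 15, 10, 15, 16, 24, 22]. The pivot is placed at index 4. All elements to the left of the pivot are <= 16, and all elements to the right are > 16.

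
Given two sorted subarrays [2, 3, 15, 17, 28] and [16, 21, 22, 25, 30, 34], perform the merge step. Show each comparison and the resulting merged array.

Merging process:

Compare 2 vs 16: take 2 from left. Merged: [2]
Compare 3 vs 16: take 3 from left. Merged: [2, 3]
Compare 15 vs 16: take 15 from left. Merged: [2, 3, 15]
Compare 17 vs 16: take 16 from right. Merged: [2, 3, 15, 16]
Compare 17 vs 21: take 17 from left. Merged: [2, 3, 15, 16, 17]
Compare 28 vs 21: take 21 from right. Merged: [2, 3, 15, 16, 17, 21]
Compare 28 vs 22: take 22 from right. Merged: [2, 3, 15, 16, 17, 21, 22]
Compare 28 vs 25: take 25 from right. Merged: [2, 3, 15, 16, 17, 21, 22, 25]
Compare 28 vs 30: take 28 from left. Merged: [2, 3, 15, 16, 17, 21, 22, 25, 28]
Append remaining from right: [30, 34]. Merged: [2, 3, 15, 16, 17, 21, 22, 25, 28, 30, 34]

Final merged array: [2, 3, 15, 16, 17, 21, 22, 25, 28, 30, 34]
Total comparisons: 9

The merged array is [2, 3, 15, 16, 17, 21, 22, 25, 28, 30, 34], requiring 9 comparisons. The merge step runs in O(n) time where n is the total number of elements.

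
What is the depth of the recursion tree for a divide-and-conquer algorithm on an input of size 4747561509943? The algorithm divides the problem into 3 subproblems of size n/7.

For divide and conquer with division factor 7:

Problem sizes at each level:
Level 0: 4747561509943
Level 1: 678223072849
Level 2: 96889010407
Level 3: 13841287201
Level 4: 1977326743
Level 5: 282475249
Level 6: 40353607
Level 7: 5764801
Level 8: 823543
Level 9: 117649
Level 10: 16807
Level 11: 2401
Level 12: 343
Level 13: 49
Level 14: 7
Level 15: 1

The root is level 0 and the size-1 base case is level 15 (the tree spans levels 0 through 15, i.e. 16 levels counting the root), so the depth is the number of divisions: log_7(4747561509943) = 15

The recursion tree depth is log_7(4747561509943) = 15. At each level, the problem size is divided by 7, so it takes 15 divisions to reduce to a base case of size 1. The algorithm makes 3 recursive calls at each level.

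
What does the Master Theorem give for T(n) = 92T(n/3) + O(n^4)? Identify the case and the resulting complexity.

Master Theorem for T(n) = 92T(n/3) + O(n^4):

a = 92, b = 3, c = 4
log_b(a) = log_3(92) = 4.1159

Case 1: c = 4 < log_3(92) = 4.1159
T(n) = O(n^(log_3 92))

For T(n) = 92T(n/3) + O(n^4): log_3(92) = 4.1159. This is Case 1 of the Master Theorem (c < log_b(a), work dominated by leaves), giving O(n^(log_3 92)).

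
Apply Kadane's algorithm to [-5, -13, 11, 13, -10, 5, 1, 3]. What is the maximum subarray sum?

Using Kadane's algorithm on [-5, -13, 11, 13, -10, 5, 1, 3]:

Scanning through the array:
Position 1 (value -13): max_ending_here = -13, max_so_far = -5
Position 2 (value 11): max_ending_here = 11, max_so_far = 11
Position 3 (value 13): max_ending_here = 24, max_so_far = 24
Position 4 (value -10): max_ending_here = 14, max_so_far = 24
Position 5 (value 5): max_ending_here = 19, max_so_far = 24
Position 6 (value 1): max_ending_here = 20, max_so_far = 24
Position 7 (value 3): max_ending_here = 23, max_so_far = 24

Maximum subarray: [11, 13]
Maximum sum: 24

The maximum subarray is [11, 13] with sum 24. This subarray runs from index 2 to index 3.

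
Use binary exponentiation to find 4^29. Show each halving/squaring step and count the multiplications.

Computing 4^29 by squaring (build up from 4^1; each line after the first costs one multiplication):

4^1 = 4
4^2 = (4^1)^2 = 4^2 = 16
4^3 = 4 * 4^2 = 4 * 16 = 64
4^6 = (4^3)^2 = 64^2 = 4096
4^7 = 4 * 4^6 = 4 * 4096 = 16384
4^14 = (4^7)^2 = 16384^2 = 268435456
4^28 = (4^14)^2 = 268435456^2 = 72057594037927936
4^29 = 4 * 4^28 = 4 * 72057594037927936 = 288230376151711744

Result: 288230376151711744
Multiplications needed: 7 (7 lines after 4^1)

4^29 = 288230376151711744. Using exponentiation by squaring, this requires 7 multiplications. The key idea: if the exponent is even, square the half-power; if odd, multiply by the base once.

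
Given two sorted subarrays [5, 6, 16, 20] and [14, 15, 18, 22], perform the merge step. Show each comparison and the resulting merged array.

Merging process:

Compare 5 vs 14: take 5 from left. Merged: [5]
Compare 6 vs 14: take 6 from left. Merged: [5, 6]
Compare 16 vs 14: take 14 from right. Merged: [5, 6, 14]
Compare 16 vs 15: take 15 from right. Merged: [5, 6, 14, 15]
Compare 16 vs 18: take 16 from left. Merged: [5, 6, 14, 15, 16]
Compare 20 vs 18: take 18 from right. Merged: [5, 6, 14, 15, 16, 18]
Compare 20 vs 22: take 20 from left. Merged: [5, 6, 14, 15, 16, 18, 20]
Append remaining from right: [22]. Merged: [5, 6, 14, 15, 16, 18, 20, 22]

Final merged array: [5, 6, 14, 15, 16, 18, 20, 22]
Total comparisons: 7

The merged array is [5, 6, 14, 15, 16, 18, 20, 22], requiring 7 comparisons. The merge step runs in O(n) time where n is the total number of elements.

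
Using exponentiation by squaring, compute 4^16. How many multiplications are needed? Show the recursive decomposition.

Computing 4^16 by squaring (build up from 4^1; each line after the first costs one multiplication):

4^1 = 4
4^2 = (4^1)^2 = 4^2 = 16
4^4 = (4^2)^2 = 16^2 = 256
4^8 = (4^4)^2 = 256^2 = 65536
4^16 = (4^8)^2 = 65536^2 = 4294967296

Result: 4294967296
Multiplications needed: 4 (4 lines after 4^1)

4^16 = 4294967296. Using exponentiation by squaring, this requires 4 multiplications. The key idea: if the exponent is even, square the half-power; if odd, multiply by the base once.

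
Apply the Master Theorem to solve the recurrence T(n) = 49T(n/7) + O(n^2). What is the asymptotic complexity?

Master Theorem for T(n) = 49T(n/7) + O(n^2):

a = 49, b = 7, c = 2
log_b(a) = log_7(49) = 2.0000

Case 2: c = 2 = log_7(49) = 2.0000
T(n) = O(n^2 log n) = O(n^2 log n)

For T(n) = 49T(n/7) + O(n^2): log_7(49) = 2.0000. This is Case 2 of the Master Theorem (c = log_b(a), equal work at all levels), giving O(n^2 log n).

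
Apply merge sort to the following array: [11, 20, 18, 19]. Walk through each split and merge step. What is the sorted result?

Merge sort trace:

Split: [11, 20, 18, 19] -> [11, 20] and [18, 19]
  Split: [11, 20] -> [11] and [20]
  Merge: [11] + [20] -> [11, 20]
  Split: [18, 19] -> [18] and [19]
  Merge: [18] + [19] -> [18, 19]
Merge: [11, 20] + [18, 19] -> [11, 18, 19, 20]

Final sorted array: [11, 18, 19, 20]

The merge sort proceeds by recursively splitting the array and merging sorted halves.
After all merges, the sorted array is [11, 18, 19, 20].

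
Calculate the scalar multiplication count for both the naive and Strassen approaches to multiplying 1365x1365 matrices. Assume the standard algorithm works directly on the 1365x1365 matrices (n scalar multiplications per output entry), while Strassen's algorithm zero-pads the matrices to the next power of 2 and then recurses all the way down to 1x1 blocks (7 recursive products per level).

Matrix multiplication for 1365x1365 matrices:

Strassen's algorithm requires power-of-2 dimensions. Pad 1365x1365 to 2048x2048 (next power of 2).

Standard algorithm: 1365^3 = 2543302125 multiplications
Strassen's algorithm: 7^(log2(2048)) = 7^11 = 1977326743 multiplications
Savings: 2543302125 - 1977326743 = 565975382 multiplications

Standard: 2543302125 multiplications (1365^3). Strassen: 1977326743 multiplications (7^11, after padding to 2048x2048). Strassen reduces 8 recursive multiplications to 7 at each level.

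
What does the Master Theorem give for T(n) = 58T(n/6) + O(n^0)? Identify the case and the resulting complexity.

Master Theorem for T(n) = 58T(n/6) + O(n^0):

a = 58, b = 6, c = 0
log_b(a) = log_6(58) = 2.2662

Case 1: c = 0 < log_6(58) = 2.2662
T(n) = O(n^(log_6 58))

For T(n) = 58T(n/6) + O(n^0): log_6(58) = 2.2662. This is Case 1 of the Master Theorem (c < log_b(a), work dominated by leaves), giving O(n^(log_6 58)).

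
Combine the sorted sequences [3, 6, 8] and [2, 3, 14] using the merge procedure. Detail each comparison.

Merging process:

Compare 3 vs 2: take 2 from right. Merged: [2]
Compare 3 vs 3: take 3 from left. Merged: [2, 3]
Compare 6 vs 3: take 3 from right. Merged: [2, 3, 3]
Compare 6 vs 14: take 6 from left. Merged: [2, 3, 3, 6]
Compare 8 vs 14: take 8 from left. Merged: [2, 3, 3, 6, 8]
Append remaining from right: [14]. Merged: [2, 3, 3, 6, 8, 14]

Final merged array: [2, 3, 3, 6, 8, 14]
Total comparisons: 5

The merged array is [2, 3, 3, 6, 8, 14], requiring 5 comparisons. The merge step runs in O(n) time where n is the total number of elements.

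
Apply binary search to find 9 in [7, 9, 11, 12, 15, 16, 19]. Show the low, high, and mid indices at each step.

Binary search for 9 in [7, 9, 11, 12, 15, 16, 19]:

lo=0, hi=6, mid=3, arr[mid]=12 -> 12 > 9, search left half
lo=0, hi=2, mid=1, arr[mid]=9 -> Found target at index 1!

Binary search finds 9 at index 1 after 2 comparisons. The search repeatedly halves the search space by comparing with the middle element.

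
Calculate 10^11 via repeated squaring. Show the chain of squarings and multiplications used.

Computing 10^11 by squaring (build up from 10^1; each line after the first costs one multiplication):

10^1 = 10
10^2 = (10^1)^2 = 10^2 = 100
10^4 = (10^2)^2 = 100^2 = 10000
10^5 = 10 * 10^4 = 10 * 10000 = 100000
10^10 = (10^5)^2 = 100000^2 = 10000000000
10^11 = 10 * 10^10 = 10 * 10000000000 = 100000000000

Result: 100000000000
Multiplications needed: 5 (5 lines after 10^1)

10^11 = 100000000000. Using exponentiation by squaring, this requires 5 multiplications. The key idea: if the exponent is even, square the half-power; if odd, multiply by the base once.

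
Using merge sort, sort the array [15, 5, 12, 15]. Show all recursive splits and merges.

Merge sort trace:

Split: [15, 5, 12, 15] -> [15, 5] and [12, 15]
  Split: [15, 5] -> [15] and [5]
  Merge: [15] + [5] -> [5, 15]
  Split: [12, 15] -> [12] and [15]
  Merge: [12] + [15] -> [12, 15]
Merge: [5, 15] + [12, 15] -> [5, 12, 15, 15]

Final sorted array: [5, 12, 15, 15]

The merge sort proceeds by recursively splitting the array and merging sorted halves.
After all merges, the sorted array is [5, 12, 15, 15].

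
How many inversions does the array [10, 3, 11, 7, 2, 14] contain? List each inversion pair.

Finding inversions in [10, 3, 11, 7, 2, 14]:

(0, 1): arr[0]=10 > arr[1]=3
(0, 3): arr[0]=10 > arr[3]=7
(0, 4): arr[0]=10 > arr[4]=2
(1, 4): arr[1]=3 > arr[4]=2
(2, 3): arr[2]=11 > arr[3]=7
(2, 4): arr[2]=11 > arr[4]=2
(3, 4): arr[3]=7 > arr[4]=2

Total inversions: 7

The array has 7 inversion(s): (0,1), (0,3), (0,4), (1,4), (2,3), (2,4), (3,4). Each pair (i,j) satisfies i < j and arr[i] > arr[j].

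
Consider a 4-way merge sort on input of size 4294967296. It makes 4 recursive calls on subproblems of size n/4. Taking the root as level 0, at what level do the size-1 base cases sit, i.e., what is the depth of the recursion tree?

For divide and conquer with division factor 4:

Problem sizes at each level:
Level 0: 4294967296
Level 1: 1073741824
Level 2: 268435456
Level 3: 67108864
Level 4: 16777216
Level 5: 4194304
Level 6: 1048576
Level 7: 262144
Level 8: 65536
Level 9: 16384
Level 10: 4096
Level 11: 1024
Level 12: 256
Level 13: 64
Level 14: 16
Level 15: 4
Level 16: 1

The root is level 0 and the size-1 base case is level 16 (the tree spans levels 0 through 16, i.e. 17 levels counting the root), so the depth is the number of divisions: log_4(4294967296) = 16

The recursion tree depth is log_4(4294967296) = 16. At each level, the problem size is divided by 4, so it takes 16 divisions to reduce to a base case of size 1. The algorithm makes 4 recursive calls at each level.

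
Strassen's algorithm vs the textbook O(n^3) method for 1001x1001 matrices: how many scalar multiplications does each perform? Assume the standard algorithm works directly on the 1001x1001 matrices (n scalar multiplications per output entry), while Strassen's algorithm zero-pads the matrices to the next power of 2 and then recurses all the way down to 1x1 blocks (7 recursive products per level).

Matrix multiplication for 1001x1001 matrices:

Strassen's algorithm requires power-of-2 dimensions. Pad 1001x1001 to 1024x1024 (next power of 2).

Standard algorithm: 1001^3 = 1003003001 multiplications
Strassen's algorithm: 7^(log2(1024)) = 7^10 = 282475249 multiplications
Savings: 1003003001 - 282475249 = 720527752 multiplications

Standard: 1003003001 multiplications (1001^3). Strassen: 282475249 multiplications (7^10, after padding to 1024x1024). Strassen reduces 8 recursive multiplications to 7 at each level.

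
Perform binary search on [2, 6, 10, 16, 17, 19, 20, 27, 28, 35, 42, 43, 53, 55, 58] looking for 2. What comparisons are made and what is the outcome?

Binary search for 2 in [2, 6, 10, 16, 17, 19, 20, 27, 28, 35, 42, 43, 53, 55, 58]:

lo=0, hi=14, mid=7, arr[mid]=27 -> 27 > 2, search left half
lo=0, hi=6, mid=3, arr[mid]=16 -> 16 > 2, search left half
lo=0, hi=2, mid=1, arr[mid]=6 -> 6 > 2, search left half
lo=0, hi=0, mid=0, arr[mid]=2 -> Found target at index 0!

Binary search finds 2 at index 0 after 4 comparisons. The search repeatedly halves the search space by comparing with the middle element.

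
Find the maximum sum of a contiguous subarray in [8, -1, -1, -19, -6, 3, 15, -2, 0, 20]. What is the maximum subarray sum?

Using Kadane's algorithm on [8, -1, -1, -19, -6, 3, 15, -2, 0, 20]:

Scanning through the array:
Position 1 (value -1): max_ending_here = 7, max_so_far = 8
Position 2 (value -1): max_ending_here = 6, max_so_far = 8
Position 3 (value -19): max_ending_here = -13, max_so_far = 8
Position 4 (value -6): max_ending_here = -6, max_so_far = 8
Position 5 (value 3): max_ending_here = 3, max_so_far = 8
Position 6 (value 15): max_ending_here = 18, max_so_far = 18
Position 7 (value -2): max_ending_here = 16, max_so_far = 18
Position 8 (value 0): max_ending_here = 16, max_so_far = 18
Position 9 (value 20): max_ending_here = 36, max_so_far = 36

Maximum subarray: [3, 15, -2, 0, 20]
Maximum sum: 36

The maximum subarray is [3, 15, -2, 0, 20] with sum 36. This subarray runs from index 5 to index 9.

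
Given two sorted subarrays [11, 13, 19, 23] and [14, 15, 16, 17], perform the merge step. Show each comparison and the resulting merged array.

Merging process:

Compare 11 vs 14: take 11 from left. Merged: [11]
Compare 13 vs 14: take 13 from left. Merged: [11, 13]
Compare 19 vs 14: take 14 from right. Merged: [11, 13, 14]
Compare 19 vs 15: take 15 from right. Merged: [11, 13, 14, 15]
Compare 19 vs 16: take 16 from right. Merged: [11, 13, 14, 15, 16]
Compare 19 vs 17: take 17 from right. Merged: [11, 13, 14, 15, 16, 17]
Append remaining from left: [19, 23]. Merged: [11, 13, 14, 15, 16, 17, 19, 23]

Final merged array: [11, 13, 14, 15, 16, 17, 19, 23]
Total comparisons: 6

The merged array is [11, 13, 14, 15, 16, 17, 19, 23], requiring 6 comparisons. The merge step runs in O(n) time where n is the total number of elements.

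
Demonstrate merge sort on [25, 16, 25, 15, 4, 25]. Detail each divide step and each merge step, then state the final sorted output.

Merge sort trace:

Split: [25, 16, 25, 15, 4, 25] -> [25, 16, 25] and [15, 4, 25]
  Split: [25, 16, 25] -> [25] and [16, 25]
    Split: [16, 25] -> [16] and [25]
    Merge: [16] + [25] -> [16, 25]
  Merge: [25] + [16, 25] -> [16, 25, 25]
  Split: [15, 4, 25] -> [15] and [4, 25]
    Split: [4, 25] -> [4] and [25]
    Merge: [4] + [25] -> [4, 25]
  Merge: [15] + [4, 25] -> [4, 15, 25]
Merge: [16, 25, 25] + [4, 15, 25] -> [4, 15, 16, 25, 25, 25]

Final sorted array: [4, 15, 16, 25, 25, 25]

The merge sort proceeds by recursively splitting the array and merging sorted halves.
After all merges, the sorted array is [4, 15, 16, 25, 25, 25].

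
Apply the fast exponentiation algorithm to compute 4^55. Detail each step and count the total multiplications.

Computing 4^55 by squaring (build up from 4^1; each line after the first costs one multiplication):

4^1 = 4
4^2 = (4^1)^2 = 4^2 = 16
4^3 = 4 * 4^2 = 4 * 16 = 64
4^6 = (4^3)^2 = 64^2 = 4096
4^12 = (4^6)^2 = 4096^2 = 16777216
4^13 = 4 * 4^12 = 4 * 16777216 = 67108864
4^26 = (4^13)^2 = 67108864^2 = 4503599627370496
4^27 = 4 * 4^26 = 4 * 4503599627370496 = 18014398509481984
4^54 = (4^27)^2 = 18014398509481984^2 = 324518553658426726783156020576256
4^55 = 4 * 4^54 = 4 * 324518553658426726783156020576256 = 1298074214633706907132624082305024

Result: 1298074214633706907132624082305024
Multiplications needed: 9 (9 lines after 4^1)

4^55 = 1298074214633706907132624082305024. Using exponentiation by squaring, this requires 9 multiplications. The key idea: if the exponent is even, square the half-power; if odd, multiply by the base once.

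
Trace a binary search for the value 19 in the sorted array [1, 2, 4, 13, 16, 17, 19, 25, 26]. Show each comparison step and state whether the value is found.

Binary search for 19 in [1, 2, 4, 13, 16, 17, 19, 25, 26]:

lo=0, hi=8, mid=4, arr[mid]=16 -> 16 < 19, search right half
lo=5, hi=8, mid=6, arr[mid]=19 -> Found target at index 6!

Binary search finds 19 at index 6 after 2 comparisons. The search repeatedly halves the search space by comparing with the middle element.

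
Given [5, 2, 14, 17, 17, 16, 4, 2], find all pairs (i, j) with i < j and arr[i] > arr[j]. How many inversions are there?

Finding inversions in [5, 2, 14, 17, 17, 16, 4, 2]:

(0, 1): arr[0]=5 > arr[1]=2
(0, 6): arr[0]=5 > arr[6]=4
(0, 7): arr[0]=5 > arr[7]=2
(2, 6): arr[2]=14 > arr[6]=4
(2, 7): arr[2]=14 > arr[7]=2
(3, 5): arr[3]=17 > arr[5]=16
(3, 6): arr[3]=17 > arr[6]=4
(3, 7): arr[3]=17 > arr[7]=2
(4, 5): arr[4]=17 > arr[5]=16
(4, 6): arr[4]=17 > arr[6]=4
(4, 7): arr[4]=17 > arr[7]=2
(5, 6): arr[5]=16 > arr[6]=4
(5, 7): arr[5]=16 > arr[7]=2
(6, 7): arr[6]=4 > arr[7]=2

Total inversions: 14

The array has 14 inversion(s): (0,1), (0,6), (0,7), (2,6), (2,7), (3,5), (3,6), (3,7), (4,5), (4,6), (4,7), (5,6), (5,7), (6,7). Each pair (i,j) satisfies i < j and arr[i] > arr[j].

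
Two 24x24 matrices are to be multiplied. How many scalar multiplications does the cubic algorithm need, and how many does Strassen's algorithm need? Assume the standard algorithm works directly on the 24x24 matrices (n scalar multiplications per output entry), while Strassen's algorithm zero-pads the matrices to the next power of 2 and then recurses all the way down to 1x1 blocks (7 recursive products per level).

Matrix multiplication for 24x24 matrices:

Strassen's algorithm requires power-of-2 dimensions. Pad 24x24 to 32x32 (next power of 2).

Standard algorithm: 24^3 = 13824 multiplications
Strassen's algorithm: 7^(log2(32)) = 7^5 = 16807 multiplications
Difference: 13824 - 16807 = -2983 (Strassen uses MORE here due to padding overhead — for small or just-over-power-of-2 n, padding can outweigh the per-level savings)

Standard: 13824 multiplications (24^3). Strassen: 16807 multiplications (7^5, after padding to 32x32). Strassen reduces 8 recursive multiplications to 7 at each level.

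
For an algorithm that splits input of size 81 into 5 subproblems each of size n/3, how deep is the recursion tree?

For divide and conquer with division factor 3:

Problem sizes at each level:
Level 0: 81
Level 1: 27
Level 2: 9
Level 3: 3
Level 4: 1

The root is level 0 and the size-1 base case is level 4 (the tree spans levels 0 through 4, i.e. 5 levels counting the root), so the depth is the number of divisions: log_3(81) = 4

The recursion tree depth is log_3(81) = 4. At each level, the problem size is divided by 3, so it takes 4 divisions to reduce to a base case of size 1. The algorithm makes 5 recursive calls at each level.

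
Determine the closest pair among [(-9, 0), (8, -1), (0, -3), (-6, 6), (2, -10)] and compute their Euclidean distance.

Computing all pairwise distances among 5 points:

d((-9, 0), (8, -1)) = 17.0294
d((-9, 0), (0, -3)) = 9.4868
d((-9, 0), (-6, 6)) = 6.7082 <-- minimum
d((-9, 0), (2, -10)) = 14.8661
d((8, -1), (0, -3)) = 8.2462
d((8, -1), (-6, 6)) = 15.6525
d((8, -1), (2, -10)) = 10.8167
d((0, -3), (-6, 6)) = 10.8167
d((0, -3), (2, -10)) = 7.2801
d((-6, 6), (2, -10)) = 17.8885

Closest pair: (-9, 0) and (-6, 6) with distance 6.7082

The closest pair is (-9, 0) and (-6, 6) with Euclidean distance 6.7082. For 5 points, brute-force pairwise comparison is shown above. For large n, the divide-and-conquer algorithm (sort by x, recurse on halves, check the dividing strip) achieves O(n log n).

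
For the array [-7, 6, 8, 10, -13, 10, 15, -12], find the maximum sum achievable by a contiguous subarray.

Using Kadane's algorithm on [-7, 6, 8, 10, -13, 10, 15, -12]:

Scanning through the array:
Position 1 (value 6): max_ending_here = 6, max_so_far = 6
Position 2 (value 8): max_ending_here = 14, max_so_far = 14
Position 3 (value 10): max_ending_here = 24, max_so_far = 24
Position 4 (value -13): max_ending_here = 11, max_so_far = 24
Position 5 (value 10): max_ending_here = 21, max_so_far = 24
Position 6 (value 15): max_ending_here = 36, max_so_far = 36
Position 7 (value -12): max_ending_here = 24, max_so_far = 36

Maximum subarray: [6, 8, 10, -13, 10, 15]
Maximum sum: 36

The maximum subarray is [6, 8, 10, -13, 10, 15] with sum 36. This subarray runs from index 1 to index 6.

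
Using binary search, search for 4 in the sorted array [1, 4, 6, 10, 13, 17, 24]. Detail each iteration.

Binary search for 4 in [1, 4, 6, 10, 13, 17, 24]:

lo=0, hi=6, mid=3, arr[mid]=10 -> 10 > 4, search left half
lo=0, hi=2, mid=1, arr[mid]=4 -> Found target at index 1!

Binary search finds 4 at index 1 after 2 comparisons. The search repeatedly halves the search space by comparing with the middle element.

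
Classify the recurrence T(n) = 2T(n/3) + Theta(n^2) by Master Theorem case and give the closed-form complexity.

Master Theorem for T(n) = 2T(n/3) + O(n^2):

a = 2, b = 3, c = 2
log_b(a) = log_3(2) = 0.6309

Case 3: c = 2 > log_3(2) = 0.6309
T(n) = O(n^2) = O(n^2)

For T(n) = 2T(n/3) + O(n^2): log_3(2) = 0.6309. This is Case 3 of the Master Theorem (c > log_b(a), work dominated by root), giving O(n^2).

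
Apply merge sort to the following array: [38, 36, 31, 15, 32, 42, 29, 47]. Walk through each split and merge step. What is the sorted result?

Merge sort trace:

Split: [38, 36, 31, 15, 32, 42, 29, 47] -> [38, 36, 31, 15] and [32, 42, 29, 47]
  Split: [38, 36, 31, 15] -> [38, 36] and [31, 15]
    Split: [38, 36] -> [38] and [36]
    Merge: [38] + [36] -> [36, 38]
    Split: [31, 15] -> [31] and [15]
    Merge: [31] + [15] -> [15, 31]
  Merge: [36, 38] + [15, 31] -> [15, 31, 36, 38]
  Split: [32, 42, 29, 47] -> [32, 42] and [29, 47]
    Split: [32, 42] -> [32] and [42]
    Merge: [32] + [42] -> [32, 42]
    Split: [29, 47] -> [29] and [47]
    Merge: [29] + [47] -> [29, 47]
  Merge: [32, 42] + [29, 47] -> [29, 32, 42, 47]
Merge: [15, 31, 36, 38] + [29, 32, 42, 47] -> [15, 29, 31, 32, 36, 38, 42, 47]

Final sorted array: [15, 29, 31, 32, 36, 38, 42, 47]

The merge sort proceeds by recursively splitting the array and merging sorted halves.
After all merges, the sorted array is [15, 29, 31, 32, 36, 38, 42, 47].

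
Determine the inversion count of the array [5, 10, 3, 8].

Finding inversions in [5, 10, 3, 8]:

(0, 2): arr[0]=5 > arr[2]=3
(1, 2): arr[1]=10 > arr[2]=3
(1, 3): arr[1]=10 > arr[3]=8

Total inversions: 3

The array has 3 inversion(s): (0,2), (1,2), (1,3). Each pair (i,j) satisfies i < j and arr[i] > arr[j].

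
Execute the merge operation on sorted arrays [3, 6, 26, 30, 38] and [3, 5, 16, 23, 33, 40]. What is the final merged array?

Merging process:

Compare 3 vs 3: take 3 from left. Merged: [3]
Compare 6 vs 3: take 3 from right. Merged: [3, 3]
Compare 6 vs 5: take 5 from right. Merged: [3, 3, 5]
Compare 6 vs 16: take 6 from left. Merged: [3, 3, 5, 6]
Compare 26 vs 16: take 16 from right. Merged: [3, 3, 5, 6, 16]
Compare 26 vs 23: take 23 from right. Merged: [3, 3, 5, 6, 16, 23]
Compare 26 vs 33: take 26 from left. Merged: [3, 3, 5, 6, 16, 23, 26]
Compare 30 vs 33: take 30 from left. Merged: [3, 3, 5, 6, 16, 23, 26, 30]
Compare 38 vs 33: take 33 from right. Merged: [3, 3, 5, 6, 16, 23, 26, 30, 33]
Compare 38 vs 40: take 38 from left. Merged: [3, 3, 5, 6, 16, 23, 26, 30, 33, 38]
Append remaining from right: [40]. Merged: [3, 3, 5, 6, 16, 23, 26, 30, 33, 38, 40]

Final merged array: [3, 3, 5, 6, 16, 23, 26, 30, 33, 38, 40]
Total comparisons: 10

The merged array is [3, 3, 5, 6, 16, 23, 26, 30, 33, 38, 40], requiring 10 comparisons. The merge step runs in O(n) time where n is the total number of elements.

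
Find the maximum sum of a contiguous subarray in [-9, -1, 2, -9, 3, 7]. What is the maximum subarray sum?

Using Kadane's algorithm on [-9, -1, 2, -9, 3, 7]:

Scanning through the array:
Position 1 (value -1): max_ending_here = -1, max_so_far = -1
Position 2 (value 2): max_ending_here = 2, max_so_far = 2
Position 3 (value -9): max_ending_here = -7, max_so_far = 2
Position 4 (value 3): max_ending_here = 3, max_so_far = 3
Position 5 (value 7): max_ending_here = 10, max_so_far = 10

Maximum subarray: [3, 7]
Maximum sum: 10

The maximum subarray is [3, 7] with sum 10. This subarray runs from index 4 to index 5.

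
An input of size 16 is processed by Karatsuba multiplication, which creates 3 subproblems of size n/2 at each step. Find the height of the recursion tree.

For divide and conquer with division factor 2:

Problem sizes at each level:
Level 0: 16
Level 1: 8
Level 2: 4
Level 3: 2
Level 4: 1

The root is level 0 and the size-1 base case is level 4 (the tree spans levels 0 through 4, i.e. 5 levels counting the root), so the depth is the number of divisions: log_2(16) = 4

The recursion tree depth is log_2(16) = 4. At each level, the problem size is divided by 2, so it takes 4 divisions to reduce to a base case of size 1. The algorithm makes 3 recursive calls at each level.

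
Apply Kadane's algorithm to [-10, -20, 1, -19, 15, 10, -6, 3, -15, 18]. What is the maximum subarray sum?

Using Kadane's algorithm on [-10, -20, 1, -19, 15, 10, -6, 3, -15, 18]:

Scanning through the array:
Position 1 (value -20): max_ending_here = -20, max_so_far = -10
Position 2 (value 1): max_ending_here = 1, max_so_far = 1
Position 3 (value -19): max_ending_here = -18, max_so_far = 1
Position 4 (value 15): max_ending_here = 15, max_so_far = 15
Position 5 (value 10): max_ending_here = 25, max_so_far = 25
Position 6 (value -6): max_ending_here = 19, max_so_far = 25
Position 7 (value 3): max_ending_here = 22, max_so_far = 25
Position 8 (value -15): max_ending_here = 7, max_so_far = 25
Position 9 (value 18): max_ending_here = 25, max_so_far = 25

Maximum subarray: [15, 10]
Maximum sum: 25

The maximum subarray is [15, 10] with sum 25. This subarray runs from index 4 to index 5.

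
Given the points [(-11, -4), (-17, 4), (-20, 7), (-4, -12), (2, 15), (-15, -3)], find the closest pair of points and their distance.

Computing all pairwise distances among 6 points:

d((-11, -4), (-17, 4)) = 10.0
d((-11, -4), (-20, 7)) = 14.2127
d((-11, -4), (-4, -12)) = 10.6301
d((-11, -4), (2, 15)) = 23.0217
d((-11, -4), (-15, -3)) = 4.1231 <-- minimum
d((-17, 4), (-20, 7)) = 4.2426
d((-17, 4), (-4, -12)) = 20.6155
d((-17, 4), (2, 15)) = 21.9545
d((-17, 4), (-15, -3)) = 7.2801
d((-20, 7), (-4, -12)) = 24.8395
d((-20, 7), (2, 15)) = 23.4094
d((-20, 7), (-15, -3)) = 11.1803
d((-4, -12), (2, 15)) = 27.6586
d((-4, -12), (-15, -3)) = 14.2127
d((2, 15), (-15, -3)) = 24.7588

Closest pair: (-11, -4) and (-15, -3) with distance 4.1231

The closest pair is (-11, -4) and (-15, -3) with Euclidean distance 4.1231. For 6 points, brute-force pairwise comparison is shown above. For large n, the divide-and-conquer algorithm (sort by x, recurse on halves, check the dividing strip) achieves O(n log n).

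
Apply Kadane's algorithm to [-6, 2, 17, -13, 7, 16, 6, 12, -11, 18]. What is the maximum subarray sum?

Using Kadane's algorithm on [-6, 2, 17, -13, 7, 16, 6, 12, -11, 18]:

Scanning through the array:
Position 1 (value 2): max_ending_here = 2, max_so_far = 2
Position 2 (value 17): max_ending_here = 19, max_so_far = 19
Position 3 (value -13): max_ending_here = 6, max_so_far = 19
Position 4 (value 7): max_ending_here = 13, max_so_far = 19
Position 5 (value 16): max_ending_here = 29, max_so_far = 29
Position 6 (value 6): max_ending_here = 35, max_so_far = 35
Position 7 (value 12): max_ending_here = 47, max_so_far = 47
Position 8 (value -11): max_ending_here = 36, max_so_far = 47
Position 9 (value 18): max_ending_here = 54, max_so_far = 54

Maximum subarray: [2, 17, -13, 7, 16, 6, 12, -11, 18]
Maximum sum: 54

The maximum subarray is [2, 17, -13, 7, 16, 6, 12, -11, 18] with sum 54. This subarray runs from index 1 to index 9.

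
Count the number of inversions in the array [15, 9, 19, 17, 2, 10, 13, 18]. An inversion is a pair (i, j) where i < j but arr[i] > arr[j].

Finding inversions in [15, 9, 19, 17, 2, 10, 13, 18]:

(0, 1): arr[0]=15 > arr[1]=9
(0, 4): arr[0]=15 > arr[4]=2
(0, 5): arr[0]=15 > arr[5]=10
(0, 6): arr[0]=15 > arr[6]=13
(1, 4): arr[1]=9 > arr[4]=2
(2, 3): arr[2]=19 > arr[3]=17
(2, 4): arr[2]=19 > arr[4]=2
(2, 5): arr[2]=19 > arr[5]=10
(2, 6): arr[2]=19 > arr[6]=13
(2, 7): arr[2]=19 > arr[7]=18
(3, 4): arr[3]=17 > arr[4]=2
(3, 5): arr[3]=17 > arr[5]=10
(3, 6): arr[3]=17 > arr[6]=13

Total inversions: 13

The array has 13 inversion(s): (0,1), (0,4), (0,5), (0,6), (1,4), (2,3), (2,4), (2,5), (2,6), (2,7), (3,4), (3,5), (3,6). Each pair (i,j) satisfies i < j and arr[i] > arr[j].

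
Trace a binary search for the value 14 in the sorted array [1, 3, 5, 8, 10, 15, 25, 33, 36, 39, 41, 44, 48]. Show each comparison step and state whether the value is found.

Binary search for 14 in [1, 3, 5, 8, 10, 15, 25, 33, 36, 39, 41, 44, 48]:

lo=0, hi=12, mid=6, arr[mid]=25 -> 25 > 14, search left half
lo=0, hi=5, mid=2, arr[mid]=5 -> 5 < 14, search right half
lo=3, hi=5, mid=4, arr[mid]=10 -> 10 < 14, search right half
lo=5, hi=5, mid=5, arr[mid]=15 -> 15 > 14, search left half
lo=5 > hi=4, target 14 not found

Binary search determines that 14 is not in the array after 4 comparisons. The search space was exhausted without finding the target.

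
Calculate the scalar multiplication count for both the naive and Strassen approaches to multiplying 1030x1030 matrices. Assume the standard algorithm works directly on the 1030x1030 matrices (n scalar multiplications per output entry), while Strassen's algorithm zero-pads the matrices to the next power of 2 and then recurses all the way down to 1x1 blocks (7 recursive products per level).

Matrix multiplication for 1030x1030 matrices:

Strassen's algorithm requires power-of-2 dimensions. Pad 1030x1030 to 2048x2048 (next power of 2).

Standard algorithm: 1030^3 = 1092727000 multiplications
Strassen's algorithm: 7^(log2(2048)) = 7^11 = 1977326743 multiplications
Difference: 1092727000 - 1977326743 = -884599743 (Strassen uses MORE here due to padding overhead — for small or just-over-power-of-2 n, padding can outweigh the per-level savings)

Standard: 1092727000 multiplications (1030^3). Strassen: 1977326743 multiplications (7^11, after padding to 2048x2048). Strassen reduces 8 recursive multiplications to 7 at each level.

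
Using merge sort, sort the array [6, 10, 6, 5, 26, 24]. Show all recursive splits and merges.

Merge sort trace:

Split: [6, 10, 6, 5, 26, 24] -> [6, 10, 6] and [5, 26, 24]
  Split: [6, 10, 6] -> [6] and [10, 6]
    Split: [10, 6] -> [10] and [6]
    Merge: [10] + [6] -> [6, 10]
  Merge: [6] + [6, 10] -> [6, 6, 10]
  Split: [5, 26, 24] -> [5] and [26, 24]
    Split: [26, 24] -> [26] and [24]
    Merge: [26] + [24] -> [24, 26]
  Merge: [5] + [24, 26] -> [5, 24, 26]
Merge: [6, 6, 10] + [5, 24, 26] -> [5, 6, 6, 10, 24, 26]

Final sorted array: [5, 6, 6, 10, 24, 26]

The merge sort proceeds by recursively splitting the array and merging sorted halves.
After all merges, the sorted array is [5, 6, 6, 10, 24, 26].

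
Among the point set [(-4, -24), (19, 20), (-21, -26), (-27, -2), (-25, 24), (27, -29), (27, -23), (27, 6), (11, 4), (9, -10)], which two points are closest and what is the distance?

Computing all pairwise distances among 10 points:

d((-4, -24), (19, 20)) = 49.6488
d((-4, -24), (-21, -26)) = 17.1172
d((-4, -24), (-27, -2)) = 31.8277
d((-4, -24), (-25, 24)) = 52.3927
d((-4, -24), (27, -29)) = 31.4006
d((-4, -24), (27, -23)) = 31.0161
d((-4, -24), (27, 6)) = 43.1393
d((-4, -24), (11, 4)) = 31.7648
d((-4, -24), (9, -10)) = 19.105
d((19, 20), (-21, -26)) = 60.959
d((19, 20), (-27, -2)) = 50.9902
d((19, 20), (-25, 24)) = 44.1814
d((19, 20), (27, -29)) = 49.6488
d((19, 20), (27, -23)) = 43.7379
d((19, 20), (27, 6)) = 16.1245
d((19, 20), (11, 4)) = 17.8885
d((19, 20), (9, -10)) = 31.6228
d((-21, -26), (-27, -2)) = 24.7386
d((-21, -26), (-25, 24)) = 50.1597
d((-21, -26), (27, -29)) = 48.0937
d((-21, -26), (27, -23)) = 48.0937
d((-21, -26), (27, 6)) = 57.6888
d((-21, -26), (11, 4)) = 43.8634
d((-21, -26), (9, -10)) = 34.0
d((-27, -2), (-25, 24)) = 26.0768
d((-27, -2), (27, -29)) = 60.3738
d((-27, -2), (27, -23)) = 57.9396
d((-27, -2), (27, 6)) = 54.5894
d((-27, -2), (11, 4)) = 38.4708
d((-27, -2), (9, -10)) = 36.8782
d((-25, 24), (27, -29)) = 74.2496
d((-25, 24), (27, -23)) = 70.0928
d((-25, 24), (27, 6)) = 55.0273
d((-25, 24), (11, 4)) = 41.1825
d((-25, 24), (9, -10)) = 48.0833
d((27, -29), (27, -23)) = 6.0 <-- minimum
d((27, -29), (27, 6)) = 35.0
d((27, -29), (11, 4)) = 36.6742
d((27, -29), (9, -10)) = 26.1725
d((27, -23), (27, 6)) = 29.0
d((27, -23), (11, 4)) = 31.3847
d((27, -23), (9, -10)) = 22.2036
d((27, 6), (11, 4)) = 16.1245
d((27, 6), (9, -10)) = 24.0832
d((11, 4), (9, -10)) = 14.1421

Closest pair: (27, -29) and (27, -23) with distance 6.0

The closest pair is (27, -29) and (27, -23) with Euclidean distance 6.0. For 10 points, brute-force pairwise comparison is shown above. For large n, the divide-and-conquer algorithm (sort by x, recurse on halves, check the dividing strip) achieves O(n log n).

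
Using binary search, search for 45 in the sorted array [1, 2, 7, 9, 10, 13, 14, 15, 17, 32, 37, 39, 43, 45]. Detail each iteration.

Binary search for 45 in [1, 2, 7, 9, 10, 13, 14, 15, 17, 32, 37, 39, 43, 45]:

lo=0, hi=13, mid=6, arr[mid]=14 -> 14 < 45, search right half
lo=7, hi=13, mid=10, arr[mid]=37 -> 37 < 45, search right half
lo=11, hi=13, mid=12, arr[mid]=43 -> 43 < 45, search right half
lo=13, hi=13, mid=13, arr[mid]=45 -> Found target at index 13!

Binary search finds 45 at index 13 after 4 comparisons. The search repeatedly halves the search space by comparing with the middle element.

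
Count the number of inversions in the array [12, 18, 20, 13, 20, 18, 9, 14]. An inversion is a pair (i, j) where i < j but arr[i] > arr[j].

Finding inversions in [12, 18, 20, 13, 20, 18, 9, 14]:

(0, 6): arr[0]=12 > arr[6]=9
(1, 3): arr[1]=18 > arr[3]=13
(1, 6): arr[1]=18 > arr[6]=9
(1, 7): arr[1]=18 > arr[7]=14
(2, 3): arr[2]=20 > arr[3]=13
(2, 5): arr[2]=20 > arr[5]=18
(2, 6): arr[2]=20 > arr[6]=9
(2, 7): arr[2]=20 > arr[7]=14
(3, 6): arr[3]=13 > arr[6]=9
(4, 5): arr[4]=20 > arr[5]=18
(4, 6): arr[4]=20 > arr[6]=9
(4, 7): arr[4]=20 > arr[7]=14
(5, 6): arr[5]=18 > arr[6]=9
(5, 7): arr[5]=18 > arr[7]=14

Total inversions: 14

The array has 14 inversion(s): (0,6), (1,3), (1,6), (1,7), (2,3), (2,5), (2,6), (2,7), (3,6), (4,5), (4,6), (4,7), (5,6), (5,7). Each pair (i,j) satisfies i < j and arr[i] > arr[j].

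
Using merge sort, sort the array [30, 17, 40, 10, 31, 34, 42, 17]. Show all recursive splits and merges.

Merge sort trace:

Split: [30, 17, 40, 10, 31, 34, 42, 17] -> [30, 17, 40, 10] and [31, 34, 42, 17]
  Split: [30, 17, 40, 10] -> [30, 17] and [40, 10]
    Split: [30, 17] -> [30] and [17]
    Merge: [30] + [17] -> [17, 30]
    Split: [40, 10] -> [40] and [10]
    Merge: [40] + [10] -> [10, 40]
  Merge: [17, 30] + [10, 40] -> [10, 17, 30, 40]
  Split: [31, 34, 42, 17] -> [31, 34] and [42, 17]
    Split: [31, 34] -> [31] and [34]
    Merge: [31] + [34] -> [31, 34]
    Split: [42, 17] -> [42] and [17]
    Merge: [42] + [17] -> [17, 42]
  Merge: [31, 34] + [17, 42] -> [17, 31, 34, 42]
Merge: [10, 17, 30, 40] + [17, 31, 34, 42] -> [10, 17, 17, 30, 31, 34, 40, 42]

Final sorted array: [10, 17, 17, 30, 31, 34, 40, 42]

The merge sort proceeds by recursively splitting the array and merging sorted halves.
After all merges, the sorted array is [10, 17, 17, 30, 31, 34, 40, 42].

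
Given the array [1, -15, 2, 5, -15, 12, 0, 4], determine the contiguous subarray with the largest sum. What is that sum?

Using Kadane's algorithm on [1, -15, 2, 5, -15, 12, 0, 4]:

Scanning through the array:
Position 1 (value -15): max_ending_here = -14, max_so_far = 1
Position 2 (value 2): max_ending_here = 2, max_so_far = 2
Position 3 (value 5): max_ending_here = 7, max_so_far = 7
Position 4 (value -15): max_ending_here = -8, max_so_far = 7
Position 5 (value 12): max_ending_here = 12, max_so_far = 12
Position 6 (value 0): max_ending_here = 12, max_so_far = 12
Position 7 (value 4): max_ending_here = 16, max_so_far = 16

Maximum subarray: [12, 0, 4]
Maximum sum: 16

The maximum subarray is [12, 0, 4] with sum 16. This subarray runs from index 5 to index 7.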